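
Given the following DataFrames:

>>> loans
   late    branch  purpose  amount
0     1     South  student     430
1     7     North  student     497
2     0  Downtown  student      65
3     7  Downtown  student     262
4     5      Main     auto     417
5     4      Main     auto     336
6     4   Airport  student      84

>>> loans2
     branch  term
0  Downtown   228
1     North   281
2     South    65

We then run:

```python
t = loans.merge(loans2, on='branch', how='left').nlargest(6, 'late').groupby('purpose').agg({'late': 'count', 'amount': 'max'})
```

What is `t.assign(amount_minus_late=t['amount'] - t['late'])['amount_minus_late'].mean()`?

merge on 'branch' (how='left') → 7 rows:
   late    branch  purpose  amount   term
0     1     South  student     430   65.0
1     7     North  student     497  281.0
2     0  Downtown  student      65  228.0
3     7  Downtown  student     262  228.0
4     5      Main     auto     417    NaN
5     4      Main     auto     336    NaN
6     4   Airport  student      84    NaN
take 6 rows with largest late:
   late    branch  purpose  amount   term
1     7     North  student     497  281.0
3     7  Downtown  student     262  228.0
4     5      Main     auto     417    NaN
5     4      Main     auto     336    NaN
6     4   Airport  student      84    NaN
0     1     South  student     430   65.0
group by purpose: count(late), max(amount):
         late  amount
purpose              
auto        2     417
student     4     497
add column amount_minus_late = t['amount'] - t['late']:
         late  amount  amount_minus_late
purpose                                 
auto        2     417                415
student     4     497                493

454.0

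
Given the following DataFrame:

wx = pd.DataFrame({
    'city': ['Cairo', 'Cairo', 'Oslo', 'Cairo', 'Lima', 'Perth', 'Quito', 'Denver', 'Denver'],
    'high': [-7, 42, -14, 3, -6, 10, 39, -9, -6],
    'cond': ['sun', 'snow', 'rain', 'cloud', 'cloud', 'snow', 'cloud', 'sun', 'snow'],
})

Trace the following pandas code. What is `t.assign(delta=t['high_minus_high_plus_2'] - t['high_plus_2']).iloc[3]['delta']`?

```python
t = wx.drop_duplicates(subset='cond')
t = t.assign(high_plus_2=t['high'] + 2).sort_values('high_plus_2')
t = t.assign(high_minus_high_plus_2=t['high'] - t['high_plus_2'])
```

drop duplicate cond (keep=first):
    city  high   cond
0  Cairo    -7    sun
1  Cairo    42   snow
2   Oslo   -14   rain
3  Cairo     3  cloud
add column high_plus_2 = t['high'] + 2:
    city  high   cond  high_plus_2
0  Cairo    -7    sun           -5
1  Cairo    42   snow           44
2   Oslo   -14   rain          -12
3  Cairo     3  cloud            5
sort by high_plus_2:
    city  high   cond  high_plus_2
2   Oslo   -14   rain          -12
0  Cairo    -7    sun           -5
3  Cairo     3  cloud            5
1  Cairo    42   snow           44
add column high_minus_high_plus_2 = t['high'] - t['high_plus_2']:
    city  high   cond  high_plus_2  high_minus_high_plus_2
2   Oslo   -14   rain          -12                      -2
0  Cairo    -7    sun           -5                      -2
3  Cairo     3  cloud            5                      -2
1  Cairo    42   snow           44                      -2
add column delta = t['high_minus_high_plus_2'] - t['high_plus_2']:
    city  high   cond  high_plus_2  high_minus_high_plus_2  delta
2   Oslo   -14   rain          -12                      -2     10
0  Cairo    -7    sun           -5                      -2      3
3  Cairo     3  cloud            5                      -2     -7
1  Cairo    42   snow           44                      -2    -46
Finally, value at position 3, column 'delta' = -46.

-46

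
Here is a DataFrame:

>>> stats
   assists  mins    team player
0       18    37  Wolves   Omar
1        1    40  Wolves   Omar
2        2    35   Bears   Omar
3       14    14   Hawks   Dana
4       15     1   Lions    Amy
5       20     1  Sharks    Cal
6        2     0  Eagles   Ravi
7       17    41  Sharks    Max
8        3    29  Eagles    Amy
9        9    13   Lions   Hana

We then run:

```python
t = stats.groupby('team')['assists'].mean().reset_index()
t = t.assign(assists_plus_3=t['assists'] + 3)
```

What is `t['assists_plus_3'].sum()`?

group by team, mean of assists:
team
Bears      2.0
Eagles     2.5
Hawks     14.0
Lions     12.0
Sharks    18.5
Wolves     9.5
Name: assists, dtype: float64
reset_index():
     team  assists
0   Bears      2.0
1  Eagles      2.5
2   Hawks     14.0
3   Lions     12.0
4  Sharks     18.5
5  Wolves      9.5
add column assists_plus_3 = t['assists'] + 3:
     team  assists  assists_plus_3
0   Bears      2.0             5.0
1  Eagles      2.5             5.5
2   Hawks     14.0            17.0
3   Lions     12.0            15.0
4  Sharks     18.5            21.5
5  Wolves      9.5            12.5

76.5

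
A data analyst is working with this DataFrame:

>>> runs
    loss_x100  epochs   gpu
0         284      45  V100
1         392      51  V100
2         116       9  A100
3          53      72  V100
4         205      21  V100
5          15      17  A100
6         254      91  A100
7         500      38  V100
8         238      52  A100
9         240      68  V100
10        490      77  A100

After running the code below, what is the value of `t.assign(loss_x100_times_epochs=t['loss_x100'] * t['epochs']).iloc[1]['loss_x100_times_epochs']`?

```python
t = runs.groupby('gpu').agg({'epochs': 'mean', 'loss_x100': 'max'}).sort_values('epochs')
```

24108.0

group by gpu: mean(epochs), max(loss_x100):
         epochs  loss_x100
gpu                       
A100  49.200000        490
V100  49.166667        500
sort by epochs:
         epochs  loss_x100
gpu                       
V100  49.166667        500
A100  49.200000        490
add column loss_x100_times_epochs = t['loss_x100'] * t['epochs']:
         epochs  loss_x100  loss_x100_times_epochs
gpu                                               
V100  49.166667        500            24583.333333
A100  49.200000        490            24108.000000
Finally, value at position 1, column 'loss_x100_times_epochs' = 24108.0.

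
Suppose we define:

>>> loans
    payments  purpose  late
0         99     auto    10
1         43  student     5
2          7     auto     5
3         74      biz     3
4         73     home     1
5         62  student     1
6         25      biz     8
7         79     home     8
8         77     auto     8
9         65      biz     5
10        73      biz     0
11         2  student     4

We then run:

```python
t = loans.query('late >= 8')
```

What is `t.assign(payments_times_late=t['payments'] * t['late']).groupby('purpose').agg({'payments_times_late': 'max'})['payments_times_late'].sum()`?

filter rows where late >= 8:
   payments purpose  late
0        99    auto    10
6        25     biz     8
7        79    home     8
8        77    auto     8
add column payments_times_late = t['payments'] * t['late']:
   payments purpose  late  payments_times_late
0        99    auto    10                  990
6        25     biz     8                  200
7        79    home     8                  632
8        77    auto     8                  616
group by purpose, max of payments_times_late:
         payments_times_late
purpose                     
auto                     990
biz                      200
home                     632
sum of column 'payments_times_late' → 1822

1822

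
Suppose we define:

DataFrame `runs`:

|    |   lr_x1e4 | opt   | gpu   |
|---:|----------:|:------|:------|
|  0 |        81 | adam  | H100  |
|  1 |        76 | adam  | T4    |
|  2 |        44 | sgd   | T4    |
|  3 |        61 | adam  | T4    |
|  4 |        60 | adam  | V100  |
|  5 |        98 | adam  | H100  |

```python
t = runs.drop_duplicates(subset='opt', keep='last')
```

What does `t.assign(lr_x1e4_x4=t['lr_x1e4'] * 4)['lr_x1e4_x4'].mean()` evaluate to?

284.0

drop duplicate opt (keep=last):
   lr_x1e4   opt   gpu
2       44   sgd    T4
5       98  adam  H100
add column lr_x1e4_x4 = t['lr_x1e4'] * 4:
   lr_x1e4   opt   gpu  lr_x1e4_x4
2       44   sgd    T4         176
5       98  adam  H100         392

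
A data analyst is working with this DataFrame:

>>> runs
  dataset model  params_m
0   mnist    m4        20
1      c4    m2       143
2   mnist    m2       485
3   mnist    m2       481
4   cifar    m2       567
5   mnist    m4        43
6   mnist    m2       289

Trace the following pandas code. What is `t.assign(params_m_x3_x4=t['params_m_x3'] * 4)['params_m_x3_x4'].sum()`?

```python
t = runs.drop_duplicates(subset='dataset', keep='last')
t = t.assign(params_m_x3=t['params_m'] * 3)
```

drop duplicate dataset (keep=last):
  dataset model  params_m
1      c4    m2       143
4   cifar    m2       567
6   mnist    m2       289
add column params_m_x3 = t['params_m'] * 3:
  dataset model  params_m  params_m_x3
1      c4    m2       143          429
4   cifar    m2       567         1701
6   mnist    m2       289          867
add column params_m_x3_x4 = t['params_m_x3'] * 4:
  dataset model  params_m  params_m_x3  params_m_x3_x4
1      c4    m2       143          429            1716
4   cifar    m2       567         1701            6804
6   mnist    m2       289          867            3468
Finally, sum of column 'params_m_x3_x4' = 11988.

11988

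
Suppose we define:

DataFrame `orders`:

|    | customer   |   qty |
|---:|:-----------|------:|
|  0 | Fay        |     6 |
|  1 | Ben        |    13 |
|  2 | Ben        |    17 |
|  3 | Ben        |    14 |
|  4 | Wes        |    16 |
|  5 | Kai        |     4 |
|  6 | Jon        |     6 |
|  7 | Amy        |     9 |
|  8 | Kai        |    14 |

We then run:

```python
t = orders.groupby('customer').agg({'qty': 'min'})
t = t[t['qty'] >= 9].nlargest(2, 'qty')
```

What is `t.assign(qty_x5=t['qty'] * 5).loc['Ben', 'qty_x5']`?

65

group by customer, min of qty:
          qty
customer     
Amy         9
Ben        13
Fay         6
Jon         6
Kai         4
Wes        16
filter rows where qty >= 9:
          qty
customer     
Amy         9
Ben        13
Wes        16
take 2 rows with largest qty:
          qty
customer     
Wes        16
Ben        13
add column qty_x5 = t['qty'] * 5:
          qty  qty_x5
customer             
Wes        16      80
Ben        13      65
The value at row 'Ben', column 'qty_x5' is 65.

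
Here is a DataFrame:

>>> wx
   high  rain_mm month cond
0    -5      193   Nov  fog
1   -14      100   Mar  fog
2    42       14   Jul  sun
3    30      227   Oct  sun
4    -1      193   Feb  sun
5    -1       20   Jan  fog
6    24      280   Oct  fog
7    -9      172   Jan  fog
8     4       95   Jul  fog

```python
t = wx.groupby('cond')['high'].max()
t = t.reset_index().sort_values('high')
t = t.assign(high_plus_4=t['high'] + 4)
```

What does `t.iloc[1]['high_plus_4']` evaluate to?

46

group by cond, max of high:
cond
fog    24
sun    42
Name: high, dtype: int64
reset_index():
  cond  high
0  fog    24
1  sun    42
sort by high:
  cond  high
0  fog    24
1  sun    42
add column high_plus_4 = t['high'] + 4:
  cond  high  high_plus_4
0  fog    24           28
1  sun    42           46
So iloc[1]['high_plus_4'] = 46.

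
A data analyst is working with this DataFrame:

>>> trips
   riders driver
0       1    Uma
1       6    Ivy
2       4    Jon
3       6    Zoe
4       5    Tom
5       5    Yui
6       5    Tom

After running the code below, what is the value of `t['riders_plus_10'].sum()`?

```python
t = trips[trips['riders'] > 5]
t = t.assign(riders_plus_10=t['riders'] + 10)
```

filter rows where riders > 5:
   riders driver
1       6    Ivy
3       6    Zoe
add column riders_plus_10 = t['riders'] + 10:
   riders driver  riders_plus_10
1       6    Ivy              16
3       6    Zoe              16

32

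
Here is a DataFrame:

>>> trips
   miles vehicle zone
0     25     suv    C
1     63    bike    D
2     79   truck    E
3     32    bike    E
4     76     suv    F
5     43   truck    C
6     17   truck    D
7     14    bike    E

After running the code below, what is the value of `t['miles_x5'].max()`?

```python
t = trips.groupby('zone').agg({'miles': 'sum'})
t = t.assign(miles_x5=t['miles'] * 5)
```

group by zone, sum of miles:
      miles
zone       
C        68
D        80
E       125
F        76
add column miles_x5 = t['miles'] * 5:
      miles  miles_x5
zone                 
C        68       340
D        80       400
E       125       625
F        76       380
Hence 625.

625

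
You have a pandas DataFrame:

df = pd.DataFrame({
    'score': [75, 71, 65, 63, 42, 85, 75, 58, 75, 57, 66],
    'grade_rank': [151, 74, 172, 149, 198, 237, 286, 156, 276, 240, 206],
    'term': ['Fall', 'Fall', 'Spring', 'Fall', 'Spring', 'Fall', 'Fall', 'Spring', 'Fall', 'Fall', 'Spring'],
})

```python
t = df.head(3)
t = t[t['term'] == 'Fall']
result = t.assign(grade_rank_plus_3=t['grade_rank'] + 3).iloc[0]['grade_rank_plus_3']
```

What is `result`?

154

take first 3 rows:
   score  grade_rank    term
0     75         151    Fall
1     71          74    Fall
2     65         172  Spring
filter rows where term == 'Fall':
   score  grade_rank  term
0     75         151  Fall
1     71          74  Fall
add column grade_rank_plus_3 = t['grade_rank'] + 3:
   score  grade_rank  term  grade_rank_plus_3
0     75         151  Fall                154
1     71          74  Fall                 77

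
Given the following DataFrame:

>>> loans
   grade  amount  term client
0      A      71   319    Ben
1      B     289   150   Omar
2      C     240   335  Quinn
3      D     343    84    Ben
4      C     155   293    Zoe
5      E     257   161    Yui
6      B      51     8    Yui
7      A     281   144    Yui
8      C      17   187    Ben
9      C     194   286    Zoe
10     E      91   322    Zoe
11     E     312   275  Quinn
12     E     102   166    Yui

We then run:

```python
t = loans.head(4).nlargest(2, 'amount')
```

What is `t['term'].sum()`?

234

take first 4 rows:
  grade  amount  term client
0     A      71   319    Ben
1     B     289   150   Omar
2     C     240   335  Quinn
3     D     343    84    Ben
take 2 rows with largest amount:
  grade  amount  term client
3     D     343    84    Ben
1     B     289   150   Omar
Hence 234.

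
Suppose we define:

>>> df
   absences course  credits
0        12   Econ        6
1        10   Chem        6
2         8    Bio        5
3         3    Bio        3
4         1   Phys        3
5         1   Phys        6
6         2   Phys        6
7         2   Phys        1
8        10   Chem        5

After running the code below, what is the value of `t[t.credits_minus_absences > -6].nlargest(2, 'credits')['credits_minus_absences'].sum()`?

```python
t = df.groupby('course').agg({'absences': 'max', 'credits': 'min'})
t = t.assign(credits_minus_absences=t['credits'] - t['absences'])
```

-10

group by course: max(absences), min(credits):
        absences  credits
course                   
Bio            8        3
Chem          10        5
Econ          12        6
Phys           2        1
add column credits_minus_absences = t['credits'] - t['absences']:
        absences  credits  credits_minus_absences
course                                           
Bio            8        3                      -5
Chem          10        5                      -5
Econ          12        6                      -6
Phys           2        1                      -1
filter rows where credits_minus_absences > -6:
        absences  credits  credits_minus_absences
course                                           
Bio            8        3                      -5
Chem          10        5                      -5
Phys           2        1                      -1
take 2 rows with largest credits:
        absences  credits  credits_minus_absences
course                                           
Chem          10        5                      -5
Bio            8        3                      -5
Hence -10.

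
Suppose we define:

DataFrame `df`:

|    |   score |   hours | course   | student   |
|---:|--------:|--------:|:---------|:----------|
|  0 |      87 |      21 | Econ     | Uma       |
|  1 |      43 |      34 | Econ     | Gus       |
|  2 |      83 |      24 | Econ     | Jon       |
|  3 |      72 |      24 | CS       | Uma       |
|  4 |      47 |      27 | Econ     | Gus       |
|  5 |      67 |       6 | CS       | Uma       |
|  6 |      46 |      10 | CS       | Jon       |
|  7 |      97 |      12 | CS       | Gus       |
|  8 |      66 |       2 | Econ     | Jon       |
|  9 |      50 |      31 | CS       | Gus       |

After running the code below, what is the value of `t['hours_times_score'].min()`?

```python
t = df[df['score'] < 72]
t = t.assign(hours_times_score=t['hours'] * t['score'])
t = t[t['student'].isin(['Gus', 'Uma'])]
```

filter rows where score < 72:
   score  hours course student
1     43     34   Econ     Gus
4     47     27   Econ     Gus
5     67      6     CS     Uma
6     46     10     CS     Jon
8     66      2   Econ     Jon
9     50     31     CS     Gus
add column hours_times_score = t['hours'] * t['score']:
   score  hours course student  hours_times_score
1     43     34   Econ     Gus               1462
4     47     27   Econ     Gus               1269
5     67      6     CS     Uma                402
6     46     10     CS     Jon                460
8     66      2   Econ     Jon                132
9     50     31     CS     Gus               1550
filter rows where student in ['Gus', 'Uma']:
   score  hours course student  hours_times_score
1     43     34   Econ     Gus               1462
4     47     27   Econ     Gus               1269
5     67      6     CS     Uma                402
9     50     31     CS     Gus               1550
min of column 'hours_times_score' → 402

402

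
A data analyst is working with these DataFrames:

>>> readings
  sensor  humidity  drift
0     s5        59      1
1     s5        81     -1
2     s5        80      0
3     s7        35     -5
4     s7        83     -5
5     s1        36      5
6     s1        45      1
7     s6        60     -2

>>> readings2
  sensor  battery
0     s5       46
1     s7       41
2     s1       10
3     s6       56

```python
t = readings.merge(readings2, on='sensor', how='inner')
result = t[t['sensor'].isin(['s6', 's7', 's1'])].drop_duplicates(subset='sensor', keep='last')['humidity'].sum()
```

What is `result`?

188

merge on 'sensor' (how='inner') → 8 rows:
  sensor  humidity  drift  battery
0     s5        59      1       46
1     s5        81     -1       46
2     s5        80      0       46
3     s7        35     -5       41
4     s7        83     -5       41
5     s1        36      5       10
6     s1        45      1       10
7     s6        60     -2       56
filter rows where sensor in ['s6', 's7', 's1']:
  sensor  humidity  drift  battery
3     s7        35     -5       41
4     s7        83     -5       41
5     s1        36      5       10
6     s1        45      1       10
7     s6        60     -2       56
drop duplicate sensor (keep=last):
  sensor  humidity  drift  battery
4     s7        83     -5       41
6     s1        45      1       10
7     s6        60     -2       56
Then the sum of column 'humidity': 188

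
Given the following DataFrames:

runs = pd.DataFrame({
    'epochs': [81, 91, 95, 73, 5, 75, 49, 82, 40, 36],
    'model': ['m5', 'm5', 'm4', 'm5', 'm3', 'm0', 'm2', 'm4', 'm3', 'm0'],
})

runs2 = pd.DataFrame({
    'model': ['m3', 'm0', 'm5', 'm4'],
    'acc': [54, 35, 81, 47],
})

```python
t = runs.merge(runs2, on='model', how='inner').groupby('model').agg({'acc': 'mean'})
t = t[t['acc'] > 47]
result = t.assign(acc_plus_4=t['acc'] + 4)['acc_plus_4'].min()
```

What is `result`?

58.0

merge on 'model' (how='inner') → 9 rows:
   epochs model  acc
0      81    m5   81
1      91    m5   81
2      95    m4   47
3      73    m5   81
4       5    m3   54
5      75    m0   35
6      82    m4   47
7      40    m3   54
8      36    m0   35
group by model, mean of acc:
        acc
model      
m0     35.0
m3     54.0
m4     47.0
m5     81.0
filter rows where acc > 47:
        acc
model      
m3     54.0
m5     81.0
add column acc_plus_4 = t['acc'] + 4:
        acc  acc_plus_4
model                  
m3     54.0        58.0
m5     81.0        85.0
Then the min of column 'acc_plus_4': 58.0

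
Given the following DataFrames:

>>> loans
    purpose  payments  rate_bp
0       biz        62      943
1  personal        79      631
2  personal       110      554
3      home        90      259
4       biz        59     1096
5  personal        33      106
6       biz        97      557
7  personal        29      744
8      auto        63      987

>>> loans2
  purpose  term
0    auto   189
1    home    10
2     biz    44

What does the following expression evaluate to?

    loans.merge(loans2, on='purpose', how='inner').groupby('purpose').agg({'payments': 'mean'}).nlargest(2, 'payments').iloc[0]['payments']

90.0

merge on 'purpose' (how='inner') → 5 rows:
  purpose  payments  rate_bp  term
0     biz        62      943    44
1    home        90      259    10
2     biz        59     1096    44
3     biz        97      557    44
4    auto        63      987   189
group by purpose, mean of payments:
          payments
purpose           
auto     63.000000
biz      72.666667
home     90.000000
take 2 rows with largest payments:
          payments
purpose           
home     90.000000
biz      72.666667
Finally, value at position 0, column 'payments' = 90.0.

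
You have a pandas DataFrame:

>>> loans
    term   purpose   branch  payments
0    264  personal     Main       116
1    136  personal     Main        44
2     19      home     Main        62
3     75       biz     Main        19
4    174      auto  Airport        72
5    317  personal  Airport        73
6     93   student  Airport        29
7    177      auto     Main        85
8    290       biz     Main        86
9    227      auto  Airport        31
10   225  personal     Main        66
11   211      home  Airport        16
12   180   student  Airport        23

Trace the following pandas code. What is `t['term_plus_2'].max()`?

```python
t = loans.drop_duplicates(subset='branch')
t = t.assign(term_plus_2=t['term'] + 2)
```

drop duplicate branch (keep=first):
   term   purpose   branch  payments
0   264  personal     Main       116
4   174      auto  Airport        72
add column term_plus_2 = t['term'] + 2:
   term   purpose   branch  payments  term_plus_2
0   264  personal     Main       116          266
4   174      auto  Airport        72          176
max of column 'term_plus_2' → 266

266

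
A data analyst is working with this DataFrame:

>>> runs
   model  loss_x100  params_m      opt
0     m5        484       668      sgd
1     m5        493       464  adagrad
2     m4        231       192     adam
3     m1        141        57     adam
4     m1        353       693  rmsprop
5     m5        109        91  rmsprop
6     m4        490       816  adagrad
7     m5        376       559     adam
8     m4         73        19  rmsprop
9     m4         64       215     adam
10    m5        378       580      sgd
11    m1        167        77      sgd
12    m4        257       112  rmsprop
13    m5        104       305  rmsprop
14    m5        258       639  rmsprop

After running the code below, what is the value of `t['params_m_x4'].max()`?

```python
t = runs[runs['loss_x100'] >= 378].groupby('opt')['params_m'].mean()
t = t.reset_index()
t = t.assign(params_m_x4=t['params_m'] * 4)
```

filter rows where loss_x100 >= 378:
   model  loss_x100  params_m      opt
0     m5        484       668      sgd
1     m5        493       464  adagrad
6     m4        490       816  adagrad
10    m5        378       580      sgd
group by opt, mean of params_m:
opt
adagrad    640.0
sgd        624.0
Name: params_m, dtype: float64
reset_index():
       opt  params_m
0  adagrad     640.0
1      sgd     624.0
add column params_m_x4 = t['params_m'] * 4:
       opt  params_m  params_m_x4
0  adagrad     640.0       2560.0
1      sgd     624.0       2496.0
Hence 2560.0.

2560.0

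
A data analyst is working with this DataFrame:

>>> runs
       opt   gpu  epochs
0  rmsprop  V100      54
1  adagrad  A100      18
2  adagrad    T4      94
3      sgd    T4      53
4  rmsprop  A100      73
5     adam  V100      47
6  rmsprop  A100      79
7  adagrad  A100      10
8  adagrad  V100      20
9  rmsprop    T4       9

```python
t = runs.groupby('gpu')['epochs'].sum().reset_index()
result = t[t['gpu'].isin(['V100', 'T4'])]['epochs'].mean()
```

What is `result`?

138.5

group by gpu, sum of epochs:
gpu
A100    180
T4      156
V100    121
Name: epochs, dtype: int64
reset_index():
    gpu  epochs
0  A100     180
1    T4     156
2  V100     121
filter rows where gpu in ['V100', 'T4']:
    gpu  epochs
1    T4     156
2  V100     121
Then the mean of column 'epochs': 138.5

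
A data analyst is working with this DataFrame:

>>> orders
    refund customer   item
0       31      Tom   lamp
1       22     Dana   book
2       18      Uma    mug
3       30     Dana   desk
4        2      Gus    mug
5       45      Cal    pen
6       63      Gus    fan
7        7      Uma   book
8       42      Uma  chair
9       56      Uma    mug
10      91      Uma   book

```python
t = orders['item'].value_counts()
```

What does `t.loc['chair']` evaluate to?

1

value_counts of item:
item
book     3
mug      3
lamp     1
desk     1
pen      1
fan      1
chair    1
Name: count, dtype: int64
Then the value at index 'chair': 1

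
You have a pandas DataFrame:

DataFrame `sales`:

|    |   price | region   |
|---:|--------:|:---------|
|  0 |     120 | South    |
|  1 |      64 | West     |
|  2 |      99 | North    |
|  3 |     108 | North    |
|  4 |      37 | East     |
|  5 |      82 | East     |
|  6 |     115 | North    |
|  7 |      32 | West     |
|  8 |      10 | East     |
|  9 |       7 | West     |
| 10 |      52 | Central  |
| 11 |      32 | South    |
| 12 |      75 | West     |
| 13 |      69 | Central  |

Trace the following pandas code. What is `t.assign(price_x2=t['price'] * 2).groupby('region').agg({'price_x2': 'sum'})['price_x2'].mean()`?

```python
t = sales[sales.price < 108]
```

filter rows where price < 108:
    price   region
1      64     West
2      99    North
4      37     East
5      82     East
7      32     West
8      10     East
9       7     West
10     52  Central
11     32    South
12     75     West
13     69  Central
add column price_x2 = t['price'] * 2:
    price   region  price_x2
1      64     West       128
2      99    North       198
4      37     East        74
5      82     East       164
7      32     West        64
8      10     East        20
9       7     West        14
10     52  Central       104
11     32    South        64
12     75     West       150
13     69  Central       138
group by region, sum of price_x2:
         price_x2
region           
Central       242
East          258
North         198
South          64
West          356
Hence 223.6.

223.6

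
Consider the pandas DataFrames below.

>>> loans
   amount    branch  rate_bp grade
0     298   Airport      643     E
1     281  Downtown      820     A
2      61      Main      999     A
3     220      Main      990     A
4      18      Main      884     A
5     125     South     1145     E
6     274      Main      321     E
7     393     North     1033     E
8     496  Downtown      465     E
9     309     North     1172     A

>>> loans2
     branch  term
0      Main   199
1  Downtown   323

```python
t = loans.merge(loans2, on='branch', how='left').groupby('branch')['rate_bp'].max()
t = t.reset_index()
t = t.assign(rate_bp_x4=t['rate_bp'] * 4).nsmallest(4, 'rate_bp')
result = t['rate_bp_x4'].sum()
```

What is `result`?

14428

merge on 'branch' (how='left') → 10 rows:
   amount    branch  rate_bp grade   term
0     298   Airport      643     E    NaN
1     281  Downtown      820     A  323.0
2      61      Main      999     A  199.0
3     220      Main      990     A  199.0
4      18      Main      884     A  199.0
5     125     South     1145     E    NaN
6     274      Main      321     E  199.0
7     393     North     1033     E    NaN
8     496  Downtown      465     E  323.0
9     309     North     1172     A    NaN
group by branch, max of rate_bp:
branch
Airport      643
Downtown     820
Main         999
North       1172
South       1145
Name: rate_bp, dtype: int64
reset_index():
     branch  rate_bp
0   Airport      643
1  Downtown      820
2      Main      999
3     North     1172
4     South     1145
add column rate_bp_x4 = t['rate_bp'] * 4:
     branch  rate_bp  rate_bp_x4
0   Airport      643        2572
1  Downtown      820        3280
2      Main      999        3996
3     North     1172        4688
4     South     1145        4580
take 4 rows with smallest rate_bp:
     branch  rate_bp  rate_bp_x4
0   Airport      643        2572
1  Downtown      820        3280
2      Main      999        3996
4     South     1145        4580
Taking the sum of column 'rate_bp_x4' gives 14428.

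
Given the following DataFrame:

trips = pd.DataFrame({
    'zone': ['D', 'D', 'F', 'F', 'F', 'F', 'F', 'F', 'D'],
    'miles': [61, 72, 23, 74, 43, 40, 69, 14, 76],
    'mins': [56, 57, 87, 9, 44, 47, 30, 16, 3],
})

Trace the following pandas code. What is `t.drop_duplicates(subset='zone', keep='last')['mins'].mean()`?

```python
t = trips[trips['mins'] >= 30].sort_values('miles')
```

43.5

filter rows where mins >= 30:
  zone  miles  mins
0    D     61    56
1    D     72    57
2    F     23    87
4    F     43    44
5    F     40    47
6    F     69    30
sort by miles:
  zone  miles  mins
2    F     23    87
5    F     40    47
4    F     43    44
0    D     61    56
6    F     69    30
1    D     72    57
drop duplicate zone (keep=last):
  zone  miles  mins
6    F     69    30
1    D     72    57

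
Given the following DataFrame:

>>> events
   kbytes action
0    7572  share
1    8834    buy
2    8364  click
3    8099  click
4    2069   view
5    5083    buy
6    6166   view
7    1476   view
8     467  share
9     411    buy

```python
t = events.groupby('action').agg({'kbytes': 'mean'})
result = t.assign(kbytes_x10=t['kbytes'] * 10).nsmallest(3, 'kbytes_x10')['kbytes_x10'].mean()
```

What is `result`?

group by action, mean of kbytes:
        kbytes
action        
buy     4776.0
click   8231.5
share   4019.5
view    3237.0
add column kbytes_x10 = t['kbytes'] * 10:
        kbytes  kbytes_x10
action                    
buy     4776.0     47760.0
click   8231.5     82315.0
share   4019.5     40195.0
view    3237.0     32370.0
take 3 rows with smallest kbytes_x10:
        kbytes  kbytes_x10
action                    
view    3237.0     32370.0
share   4019.5     40195.0
buy     4776.0     47760.0

40108.3333333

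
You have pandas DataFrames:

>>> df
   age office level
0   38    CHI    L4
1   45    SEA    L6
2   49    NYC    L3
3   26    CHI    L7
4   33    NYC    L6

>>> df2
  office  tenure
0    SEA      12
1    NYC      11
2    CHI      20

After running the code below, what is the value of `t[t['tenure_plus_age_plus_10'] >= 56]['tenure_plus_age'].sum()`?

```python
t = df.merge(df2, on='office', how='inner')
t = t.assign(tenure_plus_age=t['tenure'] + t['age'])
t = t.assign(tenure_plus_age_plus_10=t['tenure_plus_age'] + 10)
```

merge on 'office' (how='inner') → 5 rows:
   age office level  tenure
0   38    CHI    L4      20
1   45    SEA    L6      12
2   49    NYC    L3      11
3   26    CHI    L7      20
4   33    NYC    L6      11
add column tenure_plus_age = t['tenure'] + t['age']:
   age office level  tenure  tenure_plus_age
0   38    CHI    L4      20               58
1   45    SEA    L6      12               57
2   49    NYC    L3      11               60
3   26    CHI    L7      20               46
4   33    NYC    L6      11               44
add column tenure_plus_age_plus_10 = t['tenure_plus_age'] + 10:
   age office level  tenure  tenure_plus_age  tenure_plus_age_plus_10
0   38    CHI    L4      20               58                       68
1   45    SEA    L6      12               57                       67
2   49    NYC    L3      11               60                       70
3   26    CHI    L7      20               46                       56
4   33    NYC    L6      11               44                       54
filter rows where tenure_plus_age_plus_10 >= 56:
   age office level  tenure  tenure_plus_age  tenure_plus_age_plus_10
0   38    CHI    L4      20               58                       68
1   45    SEA    L6      12               57                       67
2   49    NYC    L3      11               60                       70
3   26    CHI    L7      20               46                       56
Hence 221.

221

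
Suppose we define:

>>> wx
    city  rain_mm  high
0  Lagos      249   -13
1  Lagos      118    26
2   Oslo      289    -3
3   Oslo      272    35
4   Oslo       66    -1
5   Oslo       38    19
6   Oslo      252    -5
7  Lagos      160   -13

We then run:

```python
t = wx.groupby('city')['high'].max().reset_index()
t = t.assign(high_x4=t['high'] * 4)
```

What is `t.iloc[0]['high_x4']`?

group by city, max of high:
city
Lagos    26
Oslo     35
Name: high, dtype: int64
reset_index():
    city  high
0  Lagos    26
1   Oslo    35
add column high_x4 = t['high'] * 4:
    city  high  high_x4
0  Lagos    26      104
1   Oslo    35      140
Taking the value at position 0, column 'high_x4' gives 104.

104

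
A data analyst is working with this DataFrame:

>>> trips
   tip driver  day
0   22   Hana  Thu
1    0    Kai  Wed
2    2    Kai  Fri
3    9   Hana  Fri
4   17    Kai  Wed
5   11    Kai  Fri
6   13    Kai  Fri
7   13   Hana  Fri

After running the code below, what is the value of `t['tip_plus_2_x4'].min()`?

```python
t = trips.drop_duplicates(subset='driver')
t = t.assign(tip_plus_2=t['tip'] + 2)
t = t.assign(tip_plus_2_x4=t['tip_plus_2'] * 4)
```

drop duplicate driver (keep=first):
   tip driver  day
0   22   Hana  Thu
1    0    Kai  Wed
add column tip_plus_2 = t['tip'] + 2:
   tip driver  day  tip_plus_2
0   22   Hana  Thu          24
1    0    Kai  Wed           2
add column tip_plus_2_x4 = t['tip_plus_2'] * 4:
   tip driver  day  tip_plus_2  tip_plus_2_x4
0   22   Hana  Thu          24             96
1    0    Kai  Wed           2              8
min of column 'tip_plus_2_x4' → 8

8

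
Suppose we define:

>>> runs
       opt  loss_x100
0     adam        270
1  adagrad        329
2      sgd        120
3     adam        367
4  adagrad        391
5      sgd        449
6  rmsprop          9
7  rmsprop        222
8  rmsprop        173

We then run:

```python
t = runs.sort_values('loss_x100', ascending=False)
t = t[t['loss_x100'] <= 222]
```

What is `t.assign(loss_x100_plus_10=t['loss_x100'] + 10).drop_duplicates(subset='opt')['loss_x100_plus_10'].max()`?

232

sort by loss_x100 descending:
       opt  loss_x100
5      sgd        449
4  adagrad        391
3     adam        367
1  adagrad        329
0     adam        270
7  rmsprop        222
8  rmsprop        173
2      sgd        120
6  rmsprop          9
filter rows where loss_x100 <= 222:
       opt  loss_x100
7  rmsprop        222
8  rmsprop        173
2      sgd        120
6  rmsprop          9
add column loss_x100_plus_10 = t['loss_x100'] + 10:
       opt  loss_x100  loss_x100_plus_10
7  rmsprop        222                232
8  rmsprop        173                183
2      sgd        120                130
6  rmsprop          9                 19
drop duplicate opt (keep=first):
       opt  loss_x100  loss_x100_plus_10
7  rmsprop        222                232
2      sgd        120                130
So max() = 232.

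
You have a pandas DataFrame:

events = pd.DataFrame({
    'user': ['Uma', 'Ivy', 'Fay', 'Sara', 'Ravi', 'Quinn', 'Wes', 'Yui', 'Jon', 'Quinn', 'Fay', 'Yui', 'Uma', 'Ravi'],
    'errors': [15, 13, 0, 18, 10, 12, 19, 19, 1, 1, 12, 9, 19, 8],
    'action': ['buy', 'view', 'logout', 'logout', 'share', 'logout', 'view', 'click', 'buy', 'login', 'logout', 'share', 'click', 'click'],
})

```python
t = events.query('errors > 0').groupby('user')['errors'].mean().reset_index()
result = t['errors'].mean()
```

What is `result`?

12.1666666667

filter rows where errors > 0:
     user  errors  action
0     Uma      15     buy
1     Ivy      13    view
3    Sara      18  logout
4    Ravi      10   share
5   Quinn      12  logout
6     Wes      19    view
7     Yui      19   click
8     Jon       1     buy
9   Quinn       1   login
10    Fay      12  logout
11    Yui       9   share
12    Uma      19   click
13   Ravi       8   click
group by user, mean of errors:
user
Fay      12.0
Ivy      13.0
Jon       1.0
Quinn     6.5
Ravi      9.0
Sara     18.0
Uma      17.0
Wes      19.0
Yui      14.0
Name: errors, dtype: float64
reset_index():
    user  errors
0    Fay    12.0
1    Ivy    13.0
2    Jon     1.0
3  Quinn     6.5
4   Ravi     9.0
5   Sara    18.0
6    Uma    17.0
7    Wes    19.0
8    Yui    14.0
mean of column 'errors' → 12.1666666667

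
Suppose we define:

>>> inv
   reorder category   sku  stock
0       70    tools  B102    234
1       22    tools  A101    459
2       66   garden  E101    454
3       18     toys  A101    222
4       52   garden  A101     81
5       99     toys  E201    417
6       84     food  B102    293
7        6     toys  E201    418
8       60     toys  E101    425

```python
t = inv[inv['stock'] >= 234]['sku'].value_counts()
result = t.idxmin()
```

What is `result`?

A101

filter rows where stock >= 234:
   reorder category   sku  stock
0       70    tools  B102    234
1       22    tools  A101    459
2       66   garden  E101    454
5       99     toys  E201    417
6       84     food  B102    293
7        6     toys  E201    418
8       60     toys  E101    425
value_counts of sku:
sku
B102    2
E101    2
E201    2
A101    1
Name: count, dtype: int64
Finally, label with the smallest value = A101.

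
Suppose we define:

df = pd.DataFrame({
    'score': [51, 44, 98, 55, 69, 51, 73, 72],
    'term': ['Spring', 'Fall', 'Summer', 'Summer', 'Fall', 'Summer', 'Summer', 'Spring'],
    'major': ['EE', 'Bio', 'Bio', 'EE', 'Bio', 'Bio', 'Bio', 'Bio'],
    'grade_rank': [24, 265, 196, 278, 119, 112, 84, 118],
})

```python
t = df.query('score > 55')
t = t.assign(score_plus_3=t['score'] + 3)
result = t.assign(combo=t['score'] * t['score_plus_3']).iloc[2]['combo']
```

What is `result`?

5548

filter rows where score > 55:
   score    term major  grade_rank
2     98  Summer   Bio         196
4     69    Fall   Bio         119
6     73  Summer   Bio          84
7     72  Spring   Bio         118
add column score_plus_3 = t['score'] + 3:
   score    term major  grade_rank  score_plus_3
2     98  Summer   Bio         196           101
4     69    Fall   Bio         119            72
6     73  Summer   Bio          84            76
7     72  Spring   Bio         118            75
add column combo = t['score'] * t['score_plus_3']:
   score    term major  grade_rank  score_plus_3  combo
2     98  Summer   Bio         196           101   9898
4     69    Fall   Bio         119            72   4968
6     73  Summer   Bio          84            76   5548
7     72  Spring   Bio         118            75   5400
value at position 2, column 'combo' → 5548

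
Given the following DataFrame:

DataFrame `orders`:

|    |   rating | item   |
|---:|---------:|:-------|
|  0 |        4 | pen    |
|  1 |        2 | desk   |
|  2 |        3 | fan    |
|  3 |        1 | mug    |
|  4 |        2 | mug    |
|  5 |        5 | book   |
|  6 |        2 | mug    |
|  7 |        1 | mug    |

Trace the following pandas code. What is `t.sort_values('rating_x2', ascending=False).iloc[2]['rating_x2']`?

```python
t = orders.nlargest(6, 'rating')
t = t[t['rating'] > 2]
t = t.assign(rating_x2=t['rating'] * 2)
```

take 6 rows with largest rating:
   rating  item
5       5  book
0       4   pen
2       3   fan
1       2  desk
4       2   mug
6       2   mug
filter rows where rating > 2:
   rating  item
5       5  book
0       4   pen
2       3   fan
add column rating_x2 = t['rating'] * 2:
   rating  item  rating_x2
5       5  book         10
0       4   pen          8
2       3   fan          6
sort by rating_x2 descending:
   rating  item  rating_x2
5       5  book         10
0       4   pen          8
2       3   fan          6
Reading off the value at position 2, column 'rating_x2', we get 6.

6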